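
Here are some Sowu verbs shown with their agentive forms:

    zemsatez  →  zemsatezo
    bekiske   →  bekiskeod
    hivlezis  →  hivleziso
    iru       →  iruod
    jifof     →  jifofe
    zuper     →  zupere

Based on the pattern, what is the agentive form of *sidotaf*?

sidotafe

The alternation tracks the final sound of the stem — -o when the stem ends in a sibilant (*zemsatez*, *hivlezis*); -e when the stem ends in a non-sibilant consonant (*jifof*, *zuper*); -od when the stem ends in a vowel (*bekiske*, *iru*).
*sidotaf* — final sound /f/ (a non-sibilant consonant) → -e → *sidotafe*.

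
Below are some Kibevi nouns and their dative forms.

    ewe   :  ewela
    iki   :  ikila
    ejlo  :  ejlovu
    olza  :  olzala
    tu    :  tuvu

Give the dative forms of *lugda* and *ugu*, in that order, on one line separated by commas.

Looking at the last vowel of each stem: -vu when the last vowel of the stem is a rounded vowel (*ejlo*, *tu*); -la when the last vowel of the stem is an unrounded vowel (*ewe*, *iki*, *olza*).
The last vowel of *lugda* is /a/, which is an unrounded vowel, so the suffix is -la, giving *lugdala*.
*ugu*: last vowel = /u/, a rounded vowel → -vu → *uguvu*.

lugdala, uguvu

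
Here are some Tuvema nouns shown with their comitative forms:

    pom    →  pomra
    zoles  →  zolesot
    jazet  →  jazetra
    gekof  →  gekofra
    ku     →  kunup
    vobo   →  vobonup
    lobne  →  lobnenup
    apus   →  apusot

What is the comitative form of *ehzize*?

ehzizenup

Looking at the final sound of each stem: -ot when the stem ends in a sibilant (*zoles*, *apus*); -ra when the stem ends in a non-sibilant consonant (*pom*, *jazet*, *gekof*); -nup when the stem ends in a vowel (*ku*, *vobo*, *lobne*).
The final sound of *ehzize* is /e/, which is a vowel, so the suffix is -nup, giving *ehzizenup*.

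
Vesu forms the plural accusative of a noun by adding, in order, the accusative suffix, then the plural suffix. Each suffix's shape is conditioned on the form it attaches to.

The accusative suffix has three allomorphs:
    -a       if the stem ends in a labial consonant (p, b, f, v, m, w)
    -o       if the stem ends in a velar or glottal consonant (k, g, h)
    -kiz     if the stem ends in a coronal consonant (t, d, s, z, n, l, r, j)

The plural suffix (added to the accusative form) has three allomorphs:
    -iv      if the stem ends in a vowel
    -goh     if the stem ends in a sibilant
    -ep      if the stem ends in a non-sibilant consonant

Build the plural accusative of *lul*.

*lul* — final consonant /l/ (coronal) → -kiz → *lulkiz*.
The final sound of the accusative form *lulkiz* is /z/, which is a sibilant, so the plural suffix is -goh, giving *lulkizgoh*.

lulkizgoh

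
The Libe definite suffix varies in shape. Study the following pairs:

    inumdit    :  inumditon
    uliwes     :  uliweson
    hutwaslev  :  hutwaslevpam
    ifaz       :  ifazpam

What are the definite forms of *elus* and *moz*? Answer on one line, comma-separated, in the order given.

eluson, mozpam

Looking at the final consonant of each stem: -on when the stem ends in a voiceless consonant (*inumdit*, *uliwes*); -pam when the stem ends in a voiced consonant (*hutwaslev*, *ifaz*).
*elus*: final consonant = /s/, voiceless → -on → *eluson*.
Since the final consonant of *moz* is /z/ (voiced), it takes -pam, giving *mozpam*.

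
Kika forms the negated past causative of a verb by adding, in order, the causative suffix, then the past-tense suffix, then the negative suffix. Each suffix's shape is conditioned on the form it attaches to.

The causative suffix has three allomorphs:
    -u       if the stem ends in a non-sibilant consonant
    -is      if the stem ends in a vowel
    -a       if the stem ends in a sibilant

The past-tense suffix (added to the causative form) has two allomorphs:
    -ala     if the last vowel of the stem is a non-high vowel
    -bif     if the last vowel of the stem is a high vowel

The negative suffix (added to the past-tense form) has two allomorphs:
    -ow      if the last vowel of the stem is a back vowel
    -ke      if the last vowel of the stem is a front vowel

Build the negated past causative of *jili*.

jiliisbifke

Since the final sound of *jili* is /i/ (a vowel), it takes -is, giving *jiliis*.
The last vowel of the causative form *jiliis* is /i/, which is a high vowel, so the past-tense suffix is -bif, giving *jiliisbif*.
Since the last vowel of the past-tense form *jiliisbif* is /i/ (a front vowel), it takes -ke, giving *jiliisbifke*.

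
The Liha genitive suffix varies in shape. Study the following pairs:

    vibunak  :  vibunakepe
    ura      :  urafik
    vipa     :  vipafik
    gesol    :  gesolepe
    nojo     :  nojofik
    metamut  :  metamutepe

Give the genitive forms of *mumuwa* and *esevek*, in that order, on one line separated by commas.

The alternation tracks the final sound of the stem — -epe when the stem ends in a consonant (*vibunak*, *gesol*, *metamut*); -fik when the stem ends in a vowel (*ura*, *vipa*, *nojo*).
Since the final sound of *mumuwa* is /a/ (a vowel), it takes -fik, giving *mumuwafik*.
*esevek* — final sound /k/ (a consonant) → -epe → *esevekepe*.

mumuwafik, esevekepe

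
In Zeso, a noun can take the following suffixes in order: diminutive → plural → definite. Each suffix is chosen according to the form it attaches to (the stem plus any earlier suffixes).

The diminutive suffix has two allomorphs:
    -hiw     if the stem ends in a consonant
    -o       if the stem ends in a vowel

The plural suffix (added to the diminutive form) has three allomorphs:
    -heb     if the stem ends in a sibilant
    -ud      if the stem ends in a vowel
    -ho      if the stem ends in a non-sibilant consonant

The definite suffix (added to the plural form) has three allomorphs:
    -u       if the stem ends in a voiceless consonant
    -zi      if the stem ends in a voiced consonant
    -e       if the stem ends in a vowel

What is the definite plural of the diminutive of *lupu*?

lupuoudzi

*lupu* — final sound /u/ (a vowel) → -o → *lupuo*.
The diminutive form *lupuo* — final sound /o/ (a vowel) → -ud → *lupuoud*.
Since the final sound of the plural form *lupuoud* is /d/ (a voiced consonant), it takes -zi, giving *lupuoudzi*.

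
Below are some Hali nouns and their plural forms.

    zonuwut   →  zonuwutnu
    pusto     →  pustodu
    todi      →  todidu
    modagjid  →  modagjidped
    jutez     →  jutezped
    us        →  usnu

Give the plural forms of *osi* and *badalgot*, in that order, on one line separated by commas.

osidu, badalgotnu

Looking at the final sound of each stem: -nu when the stem ends in a voiceless consonant (*zonuwut*, *us*); -ped when the stem ends in a voiced consonant (*modagjid*, *jutez*); -du when the stem ends in a vowel (*pusto*, *todi*).
*osi* — final sound /i/ (a vowel) → -du → *osidu*.
*badalgot*: final sound = /t/, a voiceless consonant → -nu → *badalgotnu*.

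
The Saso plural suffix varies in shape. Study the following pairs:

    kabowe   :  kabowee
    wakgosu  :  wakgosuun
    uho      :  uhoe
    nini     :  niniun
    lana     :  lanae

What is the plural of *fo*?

foe

The pattern is height harmony: -un when the last vowel of the stem is a high vowel (*wakgosu*, *nini*); -e when the last vowel of the stem is a non-high vowel (*kabowe*, *uho*, *lana*).
The last vowel of *fo* is /o/, which is a non-high vowel, so the suffix is -e, giving *foe*.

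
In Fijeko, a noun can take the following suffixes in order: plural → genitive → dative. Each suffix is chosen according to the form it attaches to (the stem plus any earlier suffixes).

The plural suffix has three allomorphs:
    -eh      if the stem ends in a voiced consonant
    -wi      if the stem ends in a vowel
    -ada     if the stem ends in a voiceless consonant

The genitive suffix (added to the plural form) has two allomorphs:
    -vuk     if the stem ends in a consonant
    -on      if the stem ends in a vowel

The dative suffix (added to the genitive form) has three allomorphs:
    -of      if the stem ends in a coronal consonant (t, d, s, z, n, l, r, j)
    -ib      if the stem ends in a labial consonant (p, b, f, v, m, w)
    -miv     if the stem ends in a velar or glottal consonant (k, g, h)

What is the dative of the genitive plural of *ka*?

*ka*: final sound = /a/, a vowel → -wi → *kawi*.
Since the final sound of the plural form *kawi* is /i/ (a vowel), it takes -on, giving *kawion*.
The genitive form *kawion*: final consonant = /n/, coronal → -of → *kawionof*.

kawionof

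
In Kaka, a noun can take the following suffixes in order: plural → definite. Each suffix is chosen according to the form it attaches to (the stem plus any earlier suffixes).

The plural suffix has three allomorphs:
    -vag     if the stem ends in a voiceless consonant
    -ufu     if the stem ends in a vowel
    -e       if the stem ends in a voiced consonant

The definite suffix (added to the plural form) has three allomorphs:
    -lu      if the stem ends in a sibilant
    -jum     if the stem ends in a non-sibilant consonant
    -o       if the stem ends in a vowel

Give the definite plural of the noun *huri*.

Since the final sound of *huri* is /i/ (a vowel), it takes -ufu, giving *huriufu*.
The final sound of the plural form *huriufu* is /u/, which is a vowel, so the definite suffix is -o, giving *huriufuo*.

huriufuo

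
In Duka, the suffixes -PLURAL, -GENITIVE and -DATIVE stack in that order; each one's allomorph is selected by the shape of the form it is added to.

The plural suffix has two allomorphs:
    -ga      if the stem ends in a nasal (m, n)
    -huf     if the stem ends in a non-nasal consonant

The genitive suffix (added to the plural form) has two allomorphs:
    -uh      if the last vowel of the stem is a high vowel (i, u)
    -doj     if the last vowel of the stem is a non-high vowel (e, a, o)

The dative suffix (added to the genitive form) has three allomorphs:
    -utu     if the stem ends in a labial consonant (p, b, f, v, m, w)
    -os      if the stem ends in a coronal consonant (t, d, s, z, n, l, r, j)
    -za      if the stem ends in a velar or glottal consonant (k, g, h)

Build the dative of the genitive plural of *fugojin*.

fugojingadojos

Since the final consonant of *fugojin* is /n/ (a nasal), it takes -ga, giving *fugojinga*.
Since the last vowel of the plural form *fugojinga* is /a/ (a non-high vowel), it takes -doj, giving *fugojingadoj*.
The genitive form *fugojingadoj* — final consonant /j/ (coronal) → -os → *fugojingadojos*.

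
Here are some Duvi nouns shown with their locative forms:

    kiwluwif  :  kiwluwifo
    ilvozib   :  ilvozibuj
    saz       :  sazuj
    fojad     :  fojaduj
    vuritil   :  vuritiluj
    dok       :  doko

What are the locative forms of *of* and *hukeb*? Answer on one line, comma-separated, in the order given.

ofo, hukebuj

The pattern is voicing of the final consonant: -o when the stem ends in a voiceless consonant (*kiwluwif*, *dok*); -uj when the stem ends in a voiced consonant (*ilvozib*, *saz*, *fojad*, *vuritil*).
The final consonant of *of* is /f/, which is voiceless, so the suffix is -o, giving *ofo*.
*hukeb* — final consonant /b/ (voiced) → -uj → *hukebuj*.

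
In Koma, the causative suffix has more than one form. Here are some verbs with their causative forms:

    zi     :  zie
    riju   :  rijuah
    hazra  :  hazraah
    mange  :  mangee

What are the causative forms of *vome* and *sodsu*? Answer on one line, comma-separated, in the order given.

vomee, sodsuah

The alternation tracks the last vowel of the stem — -e when the last vowel of the stem is a front vowel (*zi*, *mange*); -ah when the last vowel of the stem is a back vowel (*riju*, *hazra*).
*vome*: last vowel = /e/, a front vowel → -e → *vomee*.
The last vowel of *sodsu* is /u/, which is a back vowel, so the suffix is -ah, giving *sodsuah*.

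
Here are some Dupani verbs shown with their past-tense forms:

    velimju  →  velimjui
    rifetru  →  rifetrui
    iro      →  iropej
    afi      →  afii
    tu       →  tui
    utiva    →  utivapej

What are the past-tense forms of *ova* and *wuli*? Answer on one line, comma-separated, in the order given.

The alternation tracks the last vowel of the stem — -i when the last vowel of the stem is a high vowel (*velimju*, *rifetru*, *afi*, *tu*); -pej when the last vowel of the stem is a non-high vowel (*iro*, *utiva*).
*ova* — last vowel /a/ (a non-high vowel) → -pej → *ovapej*.
Since the last vowel of *wuli* is /i/ (a high vowel), it takes -i, giving *wulii*.

ovapej, wulii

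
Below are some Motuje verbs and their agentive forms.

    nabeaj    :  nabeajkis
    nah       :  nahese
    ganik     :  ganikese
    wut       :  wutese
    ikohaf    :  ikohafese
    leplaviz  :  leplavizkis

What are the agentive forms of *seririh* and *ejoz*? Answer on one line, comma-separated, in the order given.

seririhese, ejozkis

The pattern is voicing of the final consonant: -ese when the stem ends in a voiceless consonant (*nah*, *ganik*, *wut*, *ikohaf*); -kis when the stem ends in a voiced consonant (*nabeaj*, *leplaviz*).
*seririh* — final consonant /h/ (voiceless) → -ese → *seririhese*.
Since the final consonant of *ejoz* is /z/ (voiced), it takes -kis, giving *ejozkis*.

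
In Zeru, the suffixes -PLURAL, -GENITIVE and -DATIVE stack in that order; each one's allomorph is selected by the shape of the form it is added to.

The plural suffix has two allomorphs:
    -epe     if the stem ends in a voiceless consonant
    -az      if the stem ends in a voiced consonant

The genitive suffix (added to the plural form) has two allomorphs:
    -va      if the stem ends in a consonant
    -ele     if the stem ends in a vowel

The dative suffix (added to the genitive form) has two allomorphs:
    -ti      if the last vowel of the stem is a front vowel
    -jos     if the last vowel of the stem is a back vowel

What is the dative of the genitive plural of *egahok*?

Since the final consonant of *egahok* is /k/ (voiceless), it takes -epe, giving *egahokepe*.
The plural form *egahokepe* — final sound /e/ (a vowel) → -ele → *egahokepeele*.
The genitive form *egahokepeele*: last vowel = /e/, a front vowel → -ti → *egahokepeeleti*.

egahokepeeleti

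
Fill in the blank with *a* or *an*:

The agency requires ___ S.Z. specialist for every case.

The indefinite article is chosen by the initial *sound* of the following word, not its spelling.
The initialism *S.Z.* is read letter by letter; the first letter, S, is pronounced /ɛs/, which begins with a vowel sound.
So the article is *an*: The agency requires an S.Z. specialist for every case.

an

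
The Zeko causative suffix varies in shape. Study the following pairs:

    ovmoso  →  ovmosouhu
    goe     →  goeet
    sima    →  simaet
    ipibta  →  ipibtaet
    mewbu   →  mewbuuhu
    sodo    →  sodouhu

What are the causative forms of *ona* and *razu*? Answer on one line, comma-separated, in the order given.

onaet, razuuhu

The alternation tracks the last vowel of the stem — -uhu when the last vowel of the stem is a rounded vowel (*ovmoso*, *mewbu*, *sodo*); -et when the last vowel of the stem is an unrounded vowel (*goe*, *sima*, *ipibta*).
*ona*: last vowel = /a/, an unrounded vowel → -et → *onaet*.
*razu* — last vowel /u/ (a rounded vowel) → -uhu → *razuuhu*.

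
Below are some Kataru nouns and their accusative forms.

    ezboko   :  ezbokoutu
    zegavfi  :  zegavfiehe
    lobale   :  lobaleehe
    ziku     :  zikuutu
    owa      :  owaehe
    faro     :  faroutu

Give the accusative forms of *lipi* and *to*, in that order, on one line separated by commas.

lipiehe, toutu

Looking at the last vowel of each stem: -utu when the last vowel of the stem is a rounded vowel (*ezboko*, *ziku*, *faro*); -ehe when the last vowel of the stem is an unrounded vowel (*zegavfi*, *lobale*, *owa*).
The last vowel of *lipi* is /i/, which is an unrounded vowel, so the suffix is -ehe, giving *lipiehe*.
*to*: last vowel = /o/, a rounded vowel → -utu → *toutu*.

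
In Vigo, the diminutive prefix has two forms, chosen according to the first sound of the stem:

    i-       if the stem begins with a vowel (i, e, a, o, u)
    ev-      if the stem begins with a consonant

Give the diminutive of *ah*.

iah

Since the first sound of *ah* is /a/ (a vowel), it takes i-, giving *iah*.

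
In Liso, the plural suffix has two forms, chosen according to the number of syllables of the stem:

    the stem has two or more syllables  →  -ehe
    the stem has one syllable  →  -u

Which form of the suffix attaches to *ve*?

*ve* has one syllable, so the suffix is -u.

-u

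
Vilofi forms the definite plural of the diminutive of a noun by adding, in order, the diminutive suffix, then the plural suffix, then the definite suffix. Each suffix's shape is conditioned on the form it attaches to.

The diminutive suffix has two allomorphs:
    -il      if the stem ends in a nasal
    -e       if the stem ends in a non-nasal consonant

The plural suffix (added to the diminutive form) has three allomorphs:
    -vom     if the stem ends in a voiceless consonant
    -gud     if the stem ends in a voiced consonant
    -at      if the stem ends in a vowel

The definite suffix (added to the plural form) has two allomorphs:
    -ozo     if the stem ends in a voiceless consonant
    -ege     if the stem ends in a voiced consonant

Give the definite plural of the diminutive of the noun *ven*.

The final consonant of *ven* is /n/, which is a nasal, so the diminutive suffix is -il, giving *venil*.
The diminutive form *venil*: final sound = /l/, a voiced consonant → -gud → *venilgud*.
The plural form *venilgud*: final consonant = /d/, voiced → -ege → *venilgudege*.

venilgudege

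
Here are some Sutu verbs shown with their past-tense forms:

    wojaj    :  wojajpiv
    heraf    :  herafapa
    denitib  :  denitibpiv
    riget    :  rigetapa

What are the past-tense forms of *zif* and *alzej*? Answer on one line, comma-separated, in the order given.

zifapa, alzejpiv

The pattern is voicing of the final consonant: -apa when the stem ends in a voiceless consonant (*heraf*, *riget*); -piv when the stem ends in a voiced consonant (*wojaj*, *denitib*).
The final consonant of *zif* is /f/, which is voiceless, so the suffix is -apa, giving *zifapa*.
Since the final consonant of *alzej* is /j/ (voiced), it takes -piv, giving *alzejpiv*.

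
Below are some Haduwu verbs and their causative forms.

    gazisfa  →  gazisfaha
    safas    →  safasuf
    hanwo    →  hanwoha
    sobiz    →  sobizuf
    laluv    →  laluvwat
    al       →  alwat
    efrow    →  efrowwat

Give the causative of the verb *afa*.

Looking at the final sound of each stem: -uf when the stem ends in a sibilant (*safas*, *sobiz*); -wat when the stem ends in a non-sibilant consonant (*laluv*, *al*, *efrow*); -ha when the stem ends in a vowel (*gazisfa*, *hanwo*).
*afa*: final sound = /a/, a vowel → -ha → *afaha*.

afaha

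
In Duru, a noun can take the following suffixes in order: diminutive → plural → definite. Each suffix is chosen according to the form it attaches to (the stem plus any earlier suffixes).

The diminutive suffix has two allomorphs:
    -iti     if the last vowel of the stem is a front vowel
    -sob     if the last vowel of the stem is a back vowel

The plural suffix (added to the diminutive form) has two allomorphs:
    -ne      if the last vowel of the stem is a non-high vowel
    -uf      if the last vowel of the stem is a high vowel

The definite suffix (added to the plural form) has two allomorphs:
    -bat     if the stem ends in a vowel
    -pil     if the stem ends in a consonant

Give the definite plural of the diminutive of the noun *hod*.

The last vowel of *hod* is /o/, which is a back vowel, so the diminutive suffix is -sob, giving *hodsob*.
The last vowel of the diminutive form *hodsob* is /o/, which is a non-high vowel, so the plural suffix is -ne, giving *hodsobne*.
The plural form *hodsobne* — final sound /e/ (a vowel) → -bat → *hodsobnebat*.

hodsobnebat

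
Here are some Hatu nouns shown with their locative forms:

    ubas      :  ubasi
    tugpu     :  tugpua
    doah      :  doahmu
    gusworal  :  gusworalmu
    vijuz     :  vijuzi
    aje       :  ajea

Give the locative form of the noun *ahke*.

ahkea

Looking at the final sound of each stem: -i when the stem ends in a sibilant (*ubas*, *vijuz*); -mu when the stem ends in a non-sibilant consonant (*doah*, *gusworal*); -a when the stem ends in a vowel (*tugpu*, *aje*).
The final sound of *ahke* is /e/, which is a vowel, so the suffix is -a, giving *ahkea*.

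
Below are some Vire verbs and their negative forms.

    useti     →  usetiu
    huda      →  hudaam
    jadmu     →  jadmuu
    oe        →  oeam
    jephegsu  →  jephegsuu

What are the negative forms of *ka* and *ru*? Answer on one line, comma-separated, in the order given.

The pattern is height harmony: -u when the last vowel of the stem is a high vowel (*useti*, *jadmu*, *jephegsu*); -am when the last vowel of the stem is a non-high vowel (*huda*, *oe*).
*ka* — last vowel /a/ (a non-high vowel) → -am → *kaam*.
*ru* — last vowel /u/ (a high vowel) → -u → *ruu*.

kaam, ruu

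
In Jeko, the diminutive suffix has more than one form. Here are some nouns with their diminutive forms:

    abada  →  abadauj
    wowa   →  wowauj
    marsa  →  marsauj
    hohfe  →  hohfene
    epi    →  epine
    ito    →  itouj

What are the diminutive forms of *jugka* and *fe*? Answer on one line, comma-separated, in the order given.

jugkauj, fene

The pattern is front/back vowel harmony: -ne when the last vowel of the stem is a front vowel (*hohfe*, *epi*); -uj when the last vowel of the stem is a back vowel (*abada*, *wowa*, *marsa*, *ito*).
*jugka*: last vowel = /a/, a back vowel → -uj → *jugkauj*.
Since the last vowel of *fe* is /e/ (a front vowel), it takes -ne, giving *fene*.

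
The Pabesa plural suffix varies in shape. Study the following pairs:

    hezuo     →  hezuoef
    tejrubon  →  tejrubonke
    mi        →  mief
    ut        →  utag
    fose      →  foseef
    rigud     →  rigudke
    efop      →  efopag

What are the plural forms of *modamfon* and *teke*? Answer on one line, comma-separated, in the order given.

Looking at the final sound of each stem: -ag when the stem ends in a voiceless consonant (*ut*, *efop*); -ke when the stem ends in a voiced consonant (*tejrubon*, *rigud*); -ef when the stem ends in a vowel (*hezuo*, *mi*, *fose*).
The final sound of *modamfon* is /n/, which is a voiced consonant, so the suffix is -ke, giving *modamfonke*.
*teke*: final sound = /e/, a vowel → -ef → *tekeef*.

modamfonke, tekeef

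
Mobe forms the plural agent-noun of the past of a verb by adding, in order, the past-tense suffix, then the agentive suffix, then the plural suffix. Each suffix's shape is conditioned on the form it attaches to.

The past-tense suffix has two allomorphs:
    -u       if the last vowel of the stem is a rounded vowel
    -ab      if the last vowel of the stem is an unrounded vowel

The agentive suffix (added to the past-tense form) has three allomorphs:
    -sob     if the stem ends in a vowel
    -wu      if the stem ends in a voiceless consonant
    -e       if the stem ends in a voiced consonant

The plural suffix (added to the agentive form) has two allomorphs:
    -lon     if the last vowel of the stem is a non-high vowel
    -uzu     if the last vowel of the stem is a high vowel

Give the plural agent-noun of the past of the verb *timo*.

The last vowel of *timo* is /o/, which is a rounded vowel, so the past-tense suffix is -u, giving *timou*.
The past-tense form *timou* — final sound /u/ (a vowel) → -sob → *timousob*.
The last vowel of the agentive form *timousob* is /o/, which is a non-high vowel, so the plural suffix is -lon, giving *timousoblon*.

timousoblon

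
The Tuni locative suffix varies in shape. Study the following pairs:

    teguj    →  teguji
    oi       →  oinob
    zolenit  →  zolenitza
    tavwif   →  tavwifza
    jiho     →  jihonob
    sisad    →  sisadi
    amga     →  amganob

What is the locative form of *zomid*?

zomidi

The suffix is conditioned by the final sound: -za when the stem ends in a voiceless consonant (*zolenit*, *tavwif*); -i when the stem ends in a voiced consonant (*teguj*, *sisad*); -nob when the stem ends in a vowel (*oi*, *jiho*, *amga*).
The final sound of *zomid* is /d/, which is a voiced consonant, so the suffix is -i, giving *zomidi*.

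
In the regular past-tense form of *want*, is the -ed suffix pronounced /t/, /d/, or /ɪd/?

/ɪd/

The stem *want* ends in /t/ or /d/.
The -ed suffix is realized as /ɪd/ after /t, d/; as /t/ after other voiceless consonants; and as /d/ after other voiced sounds.
So -ed on *want* is pronounced /ɪd/.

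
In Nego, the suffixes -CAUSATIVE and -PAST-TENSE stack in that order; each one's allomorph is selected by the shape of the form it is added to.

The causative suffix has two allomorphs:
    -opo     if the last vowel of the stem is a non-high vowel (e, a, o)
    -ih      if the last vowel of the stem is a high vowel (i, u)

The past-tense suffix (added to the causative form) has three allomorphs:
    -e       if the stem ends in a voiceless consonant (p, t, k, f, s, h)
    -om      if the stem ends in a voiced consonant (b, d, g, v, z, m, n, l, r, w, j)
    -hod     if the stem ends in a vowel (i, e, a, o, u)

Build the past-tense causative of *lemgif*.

lemgifihe

*lemgif*: last vowel = /i/, a high vowel → -ih → *lemgifih*.
Since the final sound of the causative form *lemgifih* is /h/ (a voiceless consonant), it takes -e, giving *lemgifihe*.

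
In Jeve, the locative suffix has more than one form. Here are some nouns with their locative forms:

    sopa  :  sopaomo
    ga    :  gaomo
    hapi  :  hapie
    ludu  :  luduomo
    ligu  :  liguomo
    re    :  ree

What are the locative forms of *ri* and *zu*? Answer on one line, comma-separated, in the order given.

Looking at the last vowel of each stem: -e when the last vowel of the stem is a front vowel (*hapi*, *re*); -omo when the last vowel of the stem is a back vowel (*sopa*, *ga*, *ludu*, *ligu*).
*ri*: last vowel = /i/, a front vowel → -e → *rie*.
The last vowel of *zu* is /u/, which is a back vowel, so the suffix is -omo, giving *zuomo*.

rie, zuomo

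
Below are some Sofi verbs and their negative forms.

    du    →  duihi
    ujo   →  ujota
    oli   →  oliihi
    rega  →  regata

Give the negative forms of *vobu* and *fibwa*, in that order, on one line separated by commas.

vobuihi, fibwata

The suffix is conditioned by the last vowel: -ihi when the last vowel of the stem is a high vowel (*du*, *oli*); -ta when the last vowel of the stem is a non-high vowel (*ujo*, *rega*).
*vobu* — last vowel /u/ (a high vowel) → -ihi → *vobuihi*.
*fibwa*: last vowel = /a/, a non-high vowel → -ta → *fibwata*.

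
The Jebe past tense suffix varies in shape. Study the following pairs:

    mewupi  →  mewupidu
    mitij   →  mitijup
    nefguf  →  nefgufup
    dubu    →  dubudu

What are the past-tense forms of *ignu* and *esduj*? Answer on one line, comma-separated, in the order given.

The pattern is consonant vs. vowel: -up when the stem ends in a consonant (*mitij*, *nefguf*); -du when the stem ends in a vowel (*mewupi*, *dubu*).
Since the final sound of *ignu* is /u/ (a vowel), it takes -du, giving *ignudu*.
The final sound of *esduj* is /j/, which is a consonant, so the suffix is -up, giving *esdujup*.

ignudu, esdujup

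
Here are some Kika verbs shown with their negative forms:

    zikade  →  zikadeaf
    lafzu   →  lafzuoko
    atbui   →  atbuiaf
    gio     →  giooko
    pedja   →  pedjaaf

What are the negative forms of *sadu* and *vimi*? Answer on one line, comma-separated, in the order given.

The suffix is conditioned by the last vowel: -oko when the last vowel of the stem is a rounded vowel (*lafzu*, *gio*); -af when the last vowel of the stem is an unrounded vowel (*zikade*, *atbui*, *pedja*).
The last vowel of *sadu* is /u/, which is a rounded vowel, so the suffix is -oko, giving *saduoko*.
*vimi*: last vowel = /i/, an unrounded vowel → -af → *vimiaf*.

saduoko, vimiaf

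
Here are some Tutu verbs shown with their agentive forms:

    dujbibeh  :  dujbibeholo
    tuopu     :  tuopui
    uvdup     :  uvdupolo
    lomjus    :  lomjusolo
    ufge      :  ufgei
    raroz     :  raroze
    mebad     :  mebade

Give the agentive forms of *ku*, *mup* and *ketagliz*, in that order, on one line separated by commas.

The alternation tracks the final sound of the stem — -olo when the stem ends in a voiceless consonant (*dujbibeh*, *uvdup*, *lomjus*); -e when the stem ends in a voiced consonant (*raroz*, *mebad*); -i when the stem ends in a vowel (*tuopu*, *ufge*).
*ku*: final sound = /u/, a vowel → -i → *kui*.
*mup*: final sound = /p/, a voiceless consonant → -olo → *mupolo*.
*ketagliz* — final sound /z/ (a voiced consonant) → -e → *ketaglize*.

kui, mupolo, ketaglize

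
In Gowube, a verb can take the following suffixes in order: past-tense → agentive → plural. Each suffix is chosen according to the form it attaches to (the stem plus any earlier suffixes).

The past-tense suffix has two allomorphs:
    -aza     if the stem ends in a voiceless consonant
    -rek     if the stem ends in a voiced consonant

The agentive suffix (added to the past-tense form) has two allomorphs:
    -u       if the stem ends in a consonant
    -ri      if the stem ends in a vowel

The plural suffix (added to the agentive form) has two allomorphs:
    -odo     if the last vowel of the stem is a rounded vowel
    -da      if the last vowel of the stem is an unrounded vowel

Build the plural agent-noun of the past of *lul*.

*lul* — final consonant /l/ (voiced) → -rek → *lulrek*.
The final sound of the past-tense form *lulrek* is /k/, which is a consonant, so the agentive suffix is -u, giving *lulreku*.
The agentive form *lulreku* — last vowel /u/ (a rounded vowel) → -odo → *lulrekuodo*.

lulrekuodo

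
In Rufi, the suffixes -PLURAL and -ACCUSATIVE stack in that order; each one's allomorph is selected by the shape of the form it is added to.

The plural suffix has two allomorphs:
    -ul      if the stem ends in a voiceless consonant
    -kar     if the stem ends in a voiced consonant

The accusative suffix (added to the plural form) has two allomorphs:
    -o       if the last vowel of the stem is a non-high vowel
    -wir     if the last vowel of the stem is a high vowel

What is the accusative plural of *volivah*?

The final consonant of *volivah* is /h/, which is voiceless, so the plural suffix is -ul, giving *volivahul*.
Since the last vowel of the plural form *volivahul* is /u/ (a high vowel), it takes -wir, giving *volivahulwir*.

volivahulwir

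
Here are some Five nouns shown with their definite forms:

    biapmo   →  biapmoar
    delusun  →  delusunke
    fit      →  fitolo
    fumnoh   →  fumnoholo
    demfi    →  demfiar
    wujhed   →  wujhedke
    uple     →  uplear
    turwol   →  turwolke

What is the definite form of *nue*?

The suffix is conditioned by the final sound: -olo when the stem ends in a voiceless consonant (*fit*, *fumnoh*); -ke when the stem ends in a voiced consonant (*delusun*, *wujhed*, *turwol*); -ar when the stem ends in a vowel (*biapmo*, *demfi*, *uple*).
The final sound of *nue* is /e/, which is a vowel, so the suffix is -ar, giving *nuear*.

nuear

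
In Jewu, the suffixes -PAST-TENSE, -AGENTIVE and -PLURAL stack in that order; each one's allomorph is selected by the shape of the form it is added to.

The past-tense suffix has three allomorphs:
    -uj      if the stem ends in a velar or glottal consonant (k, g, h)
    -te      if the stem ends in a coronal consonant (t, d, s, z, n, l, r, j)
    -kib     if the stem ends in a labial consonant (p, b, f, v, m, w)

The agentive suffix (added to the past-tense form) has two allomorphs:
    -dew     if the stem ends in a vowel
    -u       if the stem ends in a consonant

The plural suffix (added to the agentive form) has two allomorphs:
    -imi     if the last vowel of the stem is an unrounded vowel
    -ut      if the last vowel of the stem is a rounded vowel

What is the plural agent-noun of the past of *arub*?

arubkibuut

Since the final consonant of *arub* is /b/ (labial), it takes -kib, giving *arubkib*.
The final sound of the past-tense form *arubkib* is /b/, which is a consonant, so the agentive suffix is -u, giving *arubkibu*.
The agentive form *arubkibu*: last vowel = /u/, a rounded vowel → -ut → *arubkibuut*.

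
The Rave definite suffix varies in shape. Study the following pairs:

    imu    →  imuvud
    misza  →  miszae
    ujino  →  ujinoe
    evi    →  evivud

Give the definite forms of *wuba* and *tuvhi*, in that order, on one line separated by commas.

wubae, tuvhivud

The suffix is conditioned by the last vowel: -vud when the last vowel of the stem is a high vowel (*imu*, *evi*); -e when the last vowel of the stem is a non-high vowel (*misza*, *ujino*).
The last vowel of *wuba* is /a/, which is a non-high vowel, so the suffix is -e, giving *wubae*.
*tuvhi* — last vowel /i/ (a high vowel) → -vud → *tuvhivud*.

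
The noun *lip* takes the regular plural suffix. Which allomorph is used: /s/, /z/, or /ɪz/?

The stem *lip* ends in a voiceless non-sibilant consonant.
The plural suffix surfaces as /ɪz/ after sibilants, /s/ after other voiceless consonants, and /z/ after other voiced sounds.
So the plural -s on *lip* is pronounced /s/.

/s/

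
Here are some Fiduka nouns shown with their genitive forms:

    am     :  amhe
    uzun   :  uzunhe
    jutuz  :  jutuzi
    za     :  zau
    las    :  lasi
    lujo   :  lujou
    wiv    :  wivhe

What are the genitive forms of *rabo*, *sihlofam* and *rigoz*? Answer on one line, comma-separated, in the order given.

rabou, sihlofamhe, rigozi

Looking at the final sound of each stem: -i when the stem ends in a sibilant (*jutuz*, *las*); -he when the stem ends in a non-sibilant consonant (*am*, *uzun*, *wiv*); -u when the stem ends in a vowel (*za*, *lujo*).
*rabo* — final sound /o/ (a vowel) → -u → *rabou*.
The final sound of *sihlofam* is /m/, which is a non-sibilant consonant, so the suffix is -he, giving *sihlofamhe*.
*rigoz*: final sound = /z/, a sibilant → -i → *rigozi*.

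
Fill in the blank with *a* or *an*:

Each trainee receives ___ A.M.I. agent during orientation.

an

The indefinite article is chosen by the initial *sound* of the following word, not its spelling.
The initialism *A.M.I.* is read letter by letter; the first letter, A, is pronounced /eɪ/, which begins with a vowel sound.
So the article is *an*: Each trainee receives an A.M.I. agent during orientation.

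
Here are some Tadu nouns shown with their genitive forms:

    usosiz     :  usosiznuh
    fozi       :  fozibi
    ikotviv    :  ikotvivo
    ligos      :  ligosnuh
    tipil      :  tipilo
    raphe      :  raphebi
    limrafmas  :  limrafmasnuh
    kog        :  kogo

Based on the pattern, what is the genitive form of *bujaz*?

bujaznuh

Looking at the final sound of each stem: -nuh when the stem ends in a sibilant (*usosiz*, *ligos*, *limrafmas*); -o when the stem ends in a non-sibilant consonant (*ikotviv*, *tipil*, *kog*); -bi when the stem ends in a vowel (*fozi*, *raphe*).
Since the final sound of *bujaz* is /z/ (a sibilant), it takes -nuh, giving *bujaznuh*.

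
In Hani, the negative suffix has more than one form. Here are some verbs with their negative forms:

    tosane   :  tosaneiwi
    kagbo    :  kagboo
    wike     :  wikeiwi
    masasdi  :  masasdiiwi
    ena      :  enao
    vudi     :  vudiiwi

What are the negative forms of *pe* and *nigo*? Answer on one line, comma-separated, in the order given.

The suffix is conditioned by the last vowel: -iwi when the last vowel of the stem is a front vowel (*tosane*, *wike*, *masasdi*, *vudi*); -o when the last vowel of the stem is a back vowel (*kagbo*, *ena*).
The last vowel of *pe* is /e/, which is a front vowel, so the suffix is -iwi, giving *peiwi*.
*nigo*: last vowel = /o/, a back vowel → -o → *nigoo*.

peiwi, nigoo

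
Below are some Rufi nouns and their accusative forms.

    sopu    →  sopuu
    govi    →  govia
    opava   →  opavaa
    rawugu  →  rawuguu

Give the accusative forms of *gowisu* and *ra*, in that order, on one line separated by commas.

The pattern is rounding harmony: -u when the last vowel of the stem is a rounded vowel (*sopu*, *rawugu*); -a when the last vowel of the stem is an unrounded vowel (*govi*, *opava*).
The last vowel of *gowisu* is /u/, which is a rounded vowel, so the suffix is -u, giving *gowisuu*.
The last vowel of *ra* is /a/, which is an unrounded vowel, so the suffix is -a, giving *raa*.

gowisuu, raa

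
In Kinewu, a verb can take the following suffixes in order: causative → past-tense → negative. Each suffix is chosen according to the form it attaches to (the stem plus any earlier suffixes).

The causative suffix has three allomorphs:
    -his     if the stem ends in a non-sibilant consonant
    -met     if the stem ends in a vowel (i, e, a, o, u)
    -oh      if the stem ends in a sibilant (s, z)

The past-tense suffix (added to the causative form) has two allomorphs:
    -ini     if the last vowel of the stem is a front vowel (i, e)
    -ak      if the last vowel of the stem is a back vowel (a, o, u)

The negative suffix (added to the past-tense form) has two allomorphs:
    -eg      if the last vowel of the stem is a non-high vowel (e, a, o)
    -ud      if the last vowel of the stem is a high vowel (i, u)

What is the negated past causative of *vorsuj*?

vorsujhisiniud

*vorsuj*: final sound = /j/, a non-sibilant consonant → -his → *vorsujhis*.
Since the last vowel of the causative form *vorsujhis* is /i/ (a front vowel), it takes -ini, giving *vorsujhisini*.
The past-tense form *vorsujhisini* — last vowel /i/ (a high vowel) → -ud → *vorsujhisiniud*.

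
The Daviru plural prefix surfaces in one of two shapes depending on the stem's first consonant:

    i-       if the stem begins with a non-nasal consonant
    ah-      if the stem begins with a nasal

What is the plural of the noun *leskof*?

ileskof

*leskof* — first consonant /l/ (non-nasal) → i- → *ileskof*.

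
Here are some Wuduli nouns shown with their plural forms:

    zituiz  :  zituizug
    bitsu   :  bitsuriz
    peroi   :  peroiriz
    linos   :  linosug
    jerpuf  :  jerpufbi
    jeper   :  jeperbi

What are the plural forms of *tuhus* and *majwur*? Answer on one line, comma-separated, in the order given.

The pattern is sibilance of the final sound: -ug when the stem ends in a sibilant (*zituiz*, *linos*); -bi when the stem ends in a non-sibilant consonant (*jerpuf*, *jeper*); -riz when the stem ends in a vowel (*bitsu*, *peroi*).
The final sound of *tuhus* is /s/, which is a sibilant, so the suffix is -ug, giving *tuhusug*.
*majwur* — final sound /r/ (a non-sibilant consonant) → -bi → *majwurbi*.

tuhusug, majwurbi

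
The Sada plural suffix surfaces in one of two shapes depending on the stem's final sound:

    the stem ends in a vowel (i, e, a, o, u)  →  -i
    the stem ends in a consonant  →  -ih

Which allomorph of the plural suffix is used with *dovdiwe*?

The final sound of *dovdiwe* is /e/, which is a vowel, so the suffix is -i.

-i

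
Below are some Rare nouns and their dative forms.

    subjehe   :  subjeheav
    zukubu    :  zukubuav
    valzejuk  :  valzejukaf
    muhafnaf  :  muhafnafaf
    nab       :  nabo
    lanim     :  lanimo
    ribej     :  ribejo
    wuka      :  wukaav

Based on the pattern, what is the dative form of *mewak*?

The suffix is conditioned by the final sound: -af when the stem ends in a voiceless consonant (*valzejuk*, *muhafnaf*); -o when the stem ends in a voiced consonant (*nab*, *lanim*, *ribej*); -av when the stem ends in a vowel (*subjehe*, *zukubu*, *wuka*).
Since the final sound of *mewak* is /k/ (a voiceless consonant), it takes -af, giving *mewakaf*.

mewakaf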